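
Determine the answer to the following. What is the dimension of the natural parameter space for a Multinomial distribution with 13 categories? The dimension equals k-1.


Exponential family dimension calculation:
For Multinomial with k=13 categories, dim = k-1 = 12.

12


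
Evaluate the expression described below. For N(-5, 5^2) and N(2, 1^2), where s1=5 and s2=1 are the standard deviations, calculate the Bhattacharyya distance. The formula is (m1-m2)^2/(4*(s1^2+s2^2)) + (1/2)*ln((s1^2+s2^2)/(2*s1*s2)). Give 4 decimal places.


Bhattacharyya distance between two Gaussians:
DB = (m1-m2)^2/(4*(s1^2+s2^2)) + (1/2)*ln((s1^2+s2^2)/(2*s1*s2)).
(m1-m2)^2 = (-7)^2 = 49.
s1^2+s2^2 = 25 + 1 = 26.
term1 = 49/104 = 0.471154.
term2 = 0.5*ln(26/10.0) = 0.477756.
DB = 0.471154 + 0.477756 = 0.9489

0.9489


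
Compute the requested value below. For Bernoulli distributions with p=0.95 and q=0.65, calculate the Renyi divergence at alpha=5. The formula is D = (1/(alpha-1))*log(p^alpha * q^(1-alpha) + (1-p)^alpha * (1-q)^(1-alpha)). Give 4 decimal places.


Renyi divergence of order alpha between Bernoulli distributions:
D = (1/(alpha-1))*log(p^alpha * q^(1-alpha) + (1-p)^alpha * (1-q)^(1-alpha)).
alpha = 5, p = 0.95, q = 0.65.
p^alpha * q^(1-alpha) = 0.95^5 * 0.65^-4 = 4.334755.
(1-p)^alpha * (1-q)^(1-alpha) = 0.05^5 * 0.35^-4 = 2.1e-05.
sum = 4.334755 + 2.1e-05 = 4.334776.
D = (1/4)*log(4.334776) = 0.3667

0.3667


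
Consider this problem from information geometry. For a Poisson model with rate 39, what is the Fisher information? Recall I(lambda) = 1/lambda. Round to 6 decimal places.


Fisher information for Poisson: I(lambda) = 1/lambda.
lambda = 39.
I(lambda) = 1/39 = 0.025641

0.025641


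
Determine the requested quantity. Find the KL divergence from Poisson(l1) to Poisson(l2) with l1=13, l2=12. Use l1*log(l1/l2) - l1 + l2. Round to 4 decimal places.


KL divergence for Poisson:
KL = l1*log(l1/l2) - l1 + l2.
l1 = 13, l2 = 12.
log(13/12) = 0.080043.
l1*log(l1/l2) = 13 * 0.080043 = 1.040555.
KL = 1.040555 - 13 + 12 = 0.0406

0.0406


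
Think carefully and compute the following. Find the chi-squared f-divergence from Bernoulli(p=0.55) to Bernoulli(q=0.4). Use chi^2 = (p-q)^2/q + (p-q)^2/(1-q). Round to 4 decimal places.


Chi-squared divergence between Bernoulli distributions:
chi^2 = (p-q)^2/q + (p-q)^2/(1-q).
p = 0.55, q = 0.4, p-q = 0.15.
(p-q)^2 = 0.0225.
term1 = 0.0225/0.4 = 0.05625.
term2 = 0.0225/0.6 = 0.0375.
chi^2 = 0.05625 + 0.0375 = 0.0938

0.0938


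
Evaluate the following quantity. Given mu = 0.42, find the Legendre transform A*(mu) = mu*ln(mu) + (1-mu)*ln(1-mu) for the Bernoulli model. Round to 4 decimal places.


Legendre transform for Bernoulli:
A*(mu) = mu*log(mu) + (1-mu)*log(1-mu).
mu = 0.42, 1-mu = 0.58.
mu*log(mu) = 0.42*log(0.42) = -0.36435.
(1-mu)*log(1-mu) = 0.58*log(0.58) = -0.315942.
A* = -0.36435 + -0.315942 = -0.6803

-0.6803


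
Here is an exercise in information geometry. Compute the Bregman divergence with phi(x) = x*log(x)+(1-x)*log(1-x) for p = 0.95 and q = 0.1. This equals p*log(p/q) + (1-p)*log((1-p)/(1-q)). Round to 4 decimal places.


Bregman divergence with negative entropy generator:
D = p*log(p/q) + (1-p)*log((1-p)/(1-q)).
p = 0.95, q = 0.1.
p*log(p/q) = 0.95*log(0.95/0.1) = 2.138727.
(1-p)*log((1-p)/(1-q)) = 0.05*log(0.05/0.9) = -0.144519.
D = 2.138727 + -0.144519 = 1.9942

1.9942


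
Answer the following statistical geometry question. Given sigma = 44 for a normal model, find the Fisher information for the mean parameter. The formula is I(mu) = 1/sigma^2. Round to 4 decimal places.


The Fisher information for the mean of a normal distribution is I(mu) = 1/sigma^2.
sigma = 44, so sigma^2 = 1936.
I(mu) = 1/1936 = 0.0005

0.0005


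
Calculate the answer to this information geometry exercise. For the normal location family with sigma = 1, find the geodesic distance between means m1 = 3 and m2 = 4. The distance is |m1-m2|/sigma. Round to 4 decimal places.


On the fixed-variance normal subfamily, geodesic distance = |m1-m2|/sigma.
|3 - 4| = 1.
sigma = 1.
d = 1/1 = 1.0000

1.0000


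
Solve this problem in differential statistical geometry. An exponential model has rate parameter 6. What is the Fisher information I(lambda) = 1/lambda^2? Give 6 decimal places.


Fisher information for exponential: I(lambda) = 1/lambda^2.
lambda = 6, lambda^2 = 36.
I = 1/36 = 0.027778

0.027778


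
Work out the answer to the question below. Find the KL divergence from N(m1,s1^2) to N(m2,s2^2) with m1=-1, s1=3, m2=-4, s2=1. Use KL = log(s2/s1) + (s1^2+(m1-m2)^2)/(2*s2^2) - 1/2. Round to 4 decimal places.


KL divergence between normal distributions:
KL = log(s2/s1) + (s1^2 + (m1-m2)^2)/(2*s2^2) - 1/2.
log(1/3) = -1.098612.
(3^2 + (-1--4)^2)/(2*1^2) = (9 + 9)/2 = 9.0.
KL = -1.098612 + 9.0 - 0.5 = 7.4014

7.4014


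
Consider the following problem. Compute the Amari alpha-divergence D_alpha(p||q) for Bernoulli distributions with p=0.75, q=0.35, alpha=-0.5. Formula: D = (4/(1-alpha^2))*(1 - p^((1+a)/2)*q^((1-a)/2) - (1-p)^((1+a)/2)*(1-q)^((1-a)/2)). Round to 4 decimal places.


Amari alpha-divergence:
D = (4/(1-alpha^2))*(1 - p^((1+a)/2)*q^((1-a)/2) - (1-p)^((1+a)/2)*(1-q)^((1-a)/2)).
alpha = -0.5, p = 0.75, q = 0.35.
e1 = (1+alpha)/2 = 0.25, e2 = (1-alpha)/2 = 0.75.
t1 = p^e1 * q^e2 = 0.75^0.25 * 0.35^0.75 = 0.423464.
t2 = (1-p)^e1 * (1-q)^e2 = 0.25^0.25 * 0.65^0.75 = 0.511882.
4/(1-alpha^2) = 5.333333.
D = 5.333333*(1 - 0.423464 - 0.511882) = 0.3448

0.3448


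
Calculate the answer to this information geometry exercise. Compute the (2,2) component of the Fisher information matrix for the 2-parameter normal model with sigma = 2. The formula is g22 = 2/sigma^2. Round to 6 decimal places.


For the 2-parameter normal family, the Fisher metric has:
  g11 = 1/sigma^2, g22 = 2/sigma^2.
sigma = 2, sigma^2 = 4.
g22 = 0.500000

0.500000


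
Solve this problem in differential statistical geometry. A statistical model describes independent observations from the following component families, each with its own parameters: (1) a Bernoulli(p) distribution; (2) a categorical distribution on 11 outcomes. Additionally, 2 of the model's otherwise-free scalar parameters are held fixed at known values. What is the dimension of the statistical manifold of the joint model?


The dimension of a statistical manifold equals the number of free
(independent) real parameters of the model. For a product of independent
blocks the parameter counts add.
- Bernoulli (p): 1.
- categorical on 11 outcomes (probabilities sum to 1): 11-1 = 10.
Total = 1 + 10 = 11.
2 parameter(s) fixed at known values: 11 - 2 = 9.
Dimension = 9

9


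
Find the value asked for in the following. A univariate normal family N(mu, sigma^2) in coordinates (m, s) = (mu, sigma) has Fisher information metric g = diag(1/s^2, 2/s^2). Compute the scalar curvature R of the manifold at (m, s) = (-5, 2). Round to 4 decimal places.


The metric has the form g = (A dm^2 + B ds^2)/s^2 with A = 1, B = 2.
Substitute u = sqrt(A/B)*m: g = B*(du^2 + ds^2)/s^2, i.e. B times the
Poincare upper half-plane metric, which has constant Gaussian curvature -1.
Scaling a 2D metric by a constant c divides the Gaussian curvature by c,
so K = -1/B = -1/(2) = -0.5000 everywhere (the point (m, s) = (-5, 2) is irrelevant:
the curvature is constant).
Scalar curvature in dimension 2: R = 2K = -2/(2) = -1.0000.

-1.0000


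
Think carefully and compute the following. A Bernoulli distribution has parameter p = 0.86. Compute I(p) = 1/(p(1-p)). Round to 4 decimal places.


For Bernoulli(p), Fisher information is I(p) = 1/(p*(1-p)).
p = 0.86, 1-p = 0.14.
p*(1-p) = 0.1204.
I(p) = 1/0.1204 = 8.3056

8.3056


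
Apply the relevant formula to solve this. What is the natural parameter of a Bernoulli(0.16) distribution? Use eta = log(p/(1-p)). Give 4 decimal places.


Natural parameter for Bernoulli: eta = log(p/(1-p)).
p = 0.16, 1-p = 0.84.
p/(1-p) = 0.190476.
eta = log(0.190476) = -1.6582

-1.6582


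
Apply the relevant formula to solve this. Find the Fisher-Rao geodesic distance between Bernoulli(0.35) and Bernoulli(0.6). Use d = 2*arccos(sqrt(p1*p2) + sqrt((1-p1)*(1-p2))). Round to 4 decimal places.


Geodesic distance on Bernoulli manifold:
d(p1,p2) = 2*arccos(sqrt(p1*p2) + sqrt((1-p1)*(1-p2))).
sqrt(p1*p2) = sqrt(0.35*0.6) = 0.458258.
sqrt((1-p1)*(1-p2)) = sqrt(0.65*0.4) = 0.509902.
arg = 0.458258 + 0.509902 = 0.96816.
d = 2*arccos(0.96816) = 0.5061

0.5061


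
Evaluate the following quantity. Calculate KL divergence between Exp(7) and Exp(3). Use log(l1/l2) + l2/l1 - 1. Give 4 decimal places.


KL divergence for exponential family:
KL = log(l1/l2) + l2/l1 - 1.
log(7/3) = 0.847298.
3/7 = 0.428571.
KL = 0.847298 + 0.428571 - 1 = 0.2759

0.2759


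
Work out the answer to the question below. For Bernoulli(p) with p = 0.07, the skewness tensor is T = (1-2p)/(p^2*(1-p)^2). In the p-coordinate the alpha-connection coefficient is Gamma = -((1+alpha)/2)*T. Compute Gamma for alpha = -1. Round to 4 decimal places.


Skewness (Amari-Chentsov) tensor: T = (1-2p)/(p^2*(1-p)^2).
p = 0.07, 1-2p = 0.86, p^2 = 0.0049, (1-p)^2 = 0.8649.
T = 0.86/(0.0049 * 0.8649) = 202.92543.
In the p-coordinate, Gamma^(alpha) = Gamma^(0) - (alpha/2)*T with Gamma^(0) = (1/2)*g'(p) = -T/2,
so Gamma^(alpha) = -((1+alpha)/2)*T.
alpha = -1, -(1+alpha)/2 = 0.0.
Gamma = 0.0 * 202.92543 = 0.0000

0.0000


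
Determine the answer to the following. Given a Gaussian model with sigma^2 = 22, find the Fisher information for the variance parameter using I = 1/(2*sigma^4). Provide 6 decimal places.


Fisher information for variance: I(sigma^2) = 1/(2*sigma^4).
sigma^2 = 22, so sigma^4 = 484.
I = 1/(2*484) = 1/968 = 0.001033

0.001033


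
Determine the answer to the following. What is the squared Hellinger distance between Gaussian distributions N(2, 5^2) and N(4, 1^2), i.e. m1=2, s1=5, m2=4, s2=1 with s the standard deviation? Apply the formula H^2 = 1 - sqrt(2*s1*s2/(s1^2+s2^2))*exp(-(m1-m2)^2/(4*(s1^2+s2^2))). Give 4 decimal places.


Squared Hellinger distance for Gaussians:
H^2 = 1 - sqrt(2*s1*s2/(s1^2+s2^2)) * exp(-(m1-m2)^2/(4*(s1^2+s2^2))).
s1^2 = 25, s2^2 = 1, s1^2+s2^2 = 26.
sqrt(2*5*1/(26)) = 0.620174.
(m1-m2)^2 = (-2)^2 = 4.
exp(-4/(4*26)) = exp(-0.038462) = 0.962269.
H^2 = 1 - 0.620174*0.962269 = 0.4032

0.4032


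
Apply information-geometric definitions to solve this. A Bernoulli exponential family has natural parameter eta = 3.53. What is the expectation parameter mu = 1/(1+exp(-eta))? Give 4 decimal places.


Dual coordinate (expectation parameter) for Bernoulli:
mu = 1/(1+exp(-eta)).
eta = 3.53.
exp(-eta) = exp(-3.53) = 0.029305.
mu = 1/(1+0.029305) = 0.9715

0.9715


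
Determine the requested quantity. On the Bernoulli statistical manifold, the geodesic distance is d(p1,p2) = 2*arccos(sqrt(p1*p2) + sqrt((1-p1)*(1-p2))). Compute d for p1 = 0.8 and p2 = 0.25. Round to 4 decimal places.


Geodesic distance on Bernoulli manifold:
d(p1,p2) = 2*arccos(sqrt(p1*p2) + sqrt((1-p1)*(1-p2))).
sqrt(p1*p2) = sqrt(0.8*0.25) = 0.447214.
sqrt((1-p1)*(1-p2)) = sqrt(0.2*0.75) = 0.387298.
arg = 0.447214 + 0.387298 = 0.834512.
d = 2*arccos(0.834512) = 1.1671

1.1671


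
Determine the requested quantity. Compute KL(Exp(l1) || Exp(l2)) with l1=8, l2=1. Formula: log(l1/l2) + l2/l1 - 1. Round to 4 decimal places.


KL divergence for exponential family:
KL = log(l1/l2) + l2/l1 - 1.
log(8/1) = 2.079442.
1/8 = 0.125.
KL = 2.079442 + 0.125 - 1 = 1.2044

1.2044


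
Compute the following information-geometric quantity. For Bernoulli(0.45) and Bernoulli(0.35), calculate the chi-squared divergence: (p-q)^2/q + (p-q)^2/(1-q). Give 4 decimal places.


Chi-squared divergence between Bernoulli distributions:
chi^2 = (p-q)^2/q + (p-q)^2/(1-q).
p = 0.45, q = 0.35, p-q = 0.1.
(p-q)^2 = 0.01.
term1 = 0.01/0.35 = 0.028571.
term2 = 0.01/0.65 = 0.015385.
chi^2 = 0.028571 + 0.015385 = 0.0440

0.0440


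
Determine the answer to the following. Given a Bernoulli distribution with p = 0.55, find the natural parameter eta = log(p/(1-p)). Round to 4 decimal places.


Natural parameter for Bernoulli: eta = log(p/(1-p)).
p = 0.55, 1-p = 0.45.
p/(1-p) = 1.222222.
eta = log(1.222222) = 0.2007

0.2007


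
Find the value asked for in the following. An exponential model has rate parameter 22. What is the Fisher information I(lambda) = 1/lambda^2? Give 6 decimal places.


Fisher information for exponential: I(lambda) = 1/lambda^2.
lambda = 22, lambda^2 = 484.
I = 1/484 = 0.002066

0.002066


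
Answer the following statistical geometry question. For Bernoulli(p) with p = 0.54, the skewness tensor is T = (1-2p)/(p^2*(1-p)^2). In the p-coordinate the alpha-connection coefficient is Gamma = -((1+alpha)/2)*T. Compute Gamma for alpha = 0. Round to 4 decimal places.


Skewness (Amari-Chentsov) tensor: T = (1-2p)/(p^2*(1-p)^2).
p = 0.54, 1-2p = -0.08, p^2 = 0.2916, (1-p)^2 = 0.2116.
T = -0.08/(0.2916 * 0.2116) = -1.296543.
In the p-coordinate, Gamma^(alpha) = Gamma^(0) - (alpha/2)*T with Gamma^(0) = (1/2)*g'(p) = -T/2,
so Gamma^(alpha) = -((1+alpha)/2)*T.
alpha = 0, -(1+alpha)/2 = -0.5.
Gamma = -0.5 * -1.296543 = 0.6483

0.6483


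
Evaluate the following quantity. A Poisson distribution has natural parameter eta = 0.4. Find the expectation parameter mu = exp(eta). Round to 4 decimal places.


Expectation parameter for Poisson exponential family:
mu = exp(eta).
eta = 0.4.
mu = exp(0.4) = 1.4918

1.4918


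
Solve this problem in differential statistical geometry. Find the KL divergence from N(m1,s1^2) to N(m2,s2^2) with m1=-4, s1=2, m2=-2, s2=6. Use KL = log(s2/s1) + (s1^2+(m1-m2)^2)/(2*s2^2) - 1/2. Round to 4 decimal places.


KL divergence between normal distributions:
KL = log(s2/s1) + (s1^2 + (m1-m2)^2)/(2*s2^2) - 1/2.
log(6/2) = 1.098612.
(2^2 + (-4--2)^2)/(2*6^2) = (4 + 4)/72 = 0.111111.
KL = 1.098612 + 0.111111 - 0.5 = 0.7097

0.7097


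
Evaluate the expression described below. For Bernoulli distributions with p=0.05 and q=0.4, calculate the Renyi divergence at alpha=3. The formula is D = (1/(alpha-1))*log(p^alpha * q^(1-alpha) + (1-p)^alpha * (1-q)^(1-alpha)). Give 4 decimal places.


Renyi divergence of order alpha between Bernoulli distributions:
D = (1/(alpha-1))*log(p^alpha * q^(1-alpha) + (1-p)^alpha * (1-q)^(1-alpha)).
alpha = 3, p = 0.05, q = 0.4.
p^alpha * q^(1-alpha) = 0.05^3 * 0.4^-2 = 0.000781.
(1-p)^alpha * (1-q)^(1-alpha) = 0.95^3 * 0.6^-2 = 2.381597.
sum = 0.000781 + 2.381597 = 2.382378.
D = (1/2)*log(2.382378) = 0.4340

0.4340


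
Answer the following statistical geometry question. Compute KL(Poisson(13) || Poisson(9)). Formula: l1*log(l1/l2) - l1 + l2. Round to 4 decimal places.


KL divergence for Poisson:
KL = l1*log(l1/l2) - l1 + l2.
l1 = 13, l2 = 9.
log(13/9) = 0.367725.
l1*log(l1/l2) = 13 * 0.367725 = 4.780422.
KL = 4.780422 - 13 + 9 = 0.7804

0.7804


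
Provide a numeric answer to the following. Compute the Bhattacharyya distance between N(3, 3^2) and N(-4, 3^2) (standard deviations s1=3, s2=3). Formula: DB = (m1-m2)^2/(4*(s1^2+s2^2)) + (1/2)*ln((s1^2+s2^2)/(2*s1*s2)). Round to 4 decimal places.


Bhattacharyya distance between two Gaussians:
DB = (m1-m2)^2/(4*(s1^2+s2^2)) + (1/2)*ln((s1^2+s2^2)/(2*s1*s2)).
(m1-m2)^2 = (7)^2 = 49.
s1^2+s2^2 = 9 + 9 = 18.
term1 = 49/72 = 0.680556.
term2 = 0.5*ln(18/18.0) = 0.0.
DB = 0.680556 + 0.0 = 0.6806

0.6806


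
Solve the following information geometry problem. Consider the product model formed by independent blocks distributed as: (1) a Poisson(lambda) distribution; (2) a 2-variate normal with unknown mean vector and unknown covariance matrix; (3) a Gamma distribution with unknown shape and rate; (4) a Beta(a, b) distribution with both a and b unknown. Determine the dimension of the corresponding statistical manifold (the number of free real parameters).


The dimension of a statistical manifold equals the number of free
(independent) real parameters of the model. For a product of independent
blocks the parameter counts add.
- Poisson (lambda): 1.
- 2-variate normal: 2 (mean) + 2*3/2 = 3 (symmetric covariance) = 5.
- Gamma (shape, rate): 2.
- Beta (a, b): 2.
Total = 1 + 5 + 2 + 2 = 10.
Dimension = 10

10


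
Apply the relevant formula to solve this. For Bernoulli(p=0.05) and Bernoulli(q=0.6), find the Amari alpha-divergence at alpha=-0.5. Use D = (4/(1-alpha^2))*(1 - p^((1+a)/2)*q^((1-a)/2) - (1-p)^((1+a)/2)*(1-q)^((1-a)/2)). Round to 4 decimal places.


Amari alpha-divergence:
D = (4/(1-alpha^2))*(1 - p^((1+a)/2)*q^((1-a)/2) - (1-p)^((1+a)/2)*(1-q)^((1-a)/2)).
alpha = -0.5, p = 0.05, q = 0.6.
e1 = (1+alpha)/2 = 0.25, e2 = (1-alpha)/2 = 0.75.
t1 = p^e1 * q^e2 = 0.05^0.25 * 0.6^0.75 = 0.322371.
t2 = (1-p)^e1 * (1-q)^e2 = 0.95^0.25 * 0.4^0.75 = 0.496565.
4/(1-alpha^2) = 5.333333.
D = 5.333333*(1 - 0.322371 - 0.496565) = 0.9657

0.9657


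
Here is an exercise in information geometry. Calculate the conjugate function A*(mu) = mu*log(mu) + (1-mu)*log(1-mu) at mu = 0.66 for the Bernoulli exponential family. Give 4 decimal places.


Legendre transform for Bernoulli:
A*(mu) = mu*log(mu) + (1-mu)*log(1-mu).
mu = 0.66, 1-mu = 0.34.
mu*log(mu) = 0.66*log(0.66) = -0.27424.
(1-mu)*log(1-mu) = 0.34*log(0.34) = -0.366795.
A* = -0.27424 + -0.366795 = -0.6410

-0.6410


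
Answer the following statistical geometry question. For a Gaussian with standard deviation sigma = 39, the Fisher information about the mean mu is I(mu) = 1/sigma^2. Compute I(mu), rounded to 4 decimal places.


The Fisher information for the mean of a normal distribution is I(mu) = 1/sigma^2.
sigma = 39, so sigma^2 = 1521.
I(mu) = 1/1521 = 0.0007

0.0007


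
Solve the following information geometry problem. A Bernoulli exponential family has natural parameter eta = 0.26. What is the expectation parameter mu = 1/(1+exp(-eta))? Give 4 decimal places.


Dual coordinate (expectation parameter) for Bernoulli:
mu = 1/(1+exp(-eta)).
eta = 0.26.
exp(-eta) = exp(-0.26) = 0.771052.
mu = 1/(1+0.771052) = 0.5646

0.5646


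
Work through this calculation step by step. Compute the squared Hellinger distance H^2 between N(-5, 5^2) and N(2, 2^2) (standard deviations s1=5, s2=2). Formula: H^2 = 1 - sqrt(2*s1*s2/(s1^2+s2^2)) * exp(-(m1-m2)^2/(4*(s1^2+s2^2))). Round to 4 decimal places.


Squared Hellinger distance for Gaussians:
H^2 = 1 - sqrt(2*s1*s2/(s1^2+s2^2)) * exp(-(m1-m2)^2/(4*(s1^2+s2^2))).
s1^2 = 25, s2^2 = 4, s1^2+s2^2 = 29.
sqrt(2*5*2/(29)) = 0.830455.
(m1-m2)^2 = (-7)^2 = 49.
exp(-49/(4*29)) = exp(-0.422414) = 0.655463.
H^2 = 1 - 0.830455*0.655463 = 0.4557

0.4557


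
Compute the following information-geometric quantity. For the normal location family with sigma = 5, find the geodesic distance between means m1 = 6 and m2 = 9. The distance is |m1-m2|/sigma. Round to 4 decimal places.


On the fixed-variance normal subfamily, geodesic distance = |m1-m2|/sigma.
|6 - 9| = 3.
sigma = 5.
d = 3/5 = 0.6000

0.6000


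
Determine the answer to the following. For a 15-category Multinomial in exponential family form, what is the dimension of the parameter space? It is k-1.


Exponential family dimension calculation:
For Multinomial with k=15 categories, dim = k-1 = 14.

14


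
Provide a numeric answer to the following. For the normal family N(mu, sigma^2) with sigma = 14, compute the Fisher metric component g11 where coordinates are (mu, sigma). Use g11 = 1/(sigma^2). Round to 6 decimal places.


For the 2-parameter normal family, the Fisher metric has:
  g11 = 1/sigma^2, g22 = 2/sigma^2.
sigma = 14, sigma^2 = 196.
g11 = 0.005102

0.005102


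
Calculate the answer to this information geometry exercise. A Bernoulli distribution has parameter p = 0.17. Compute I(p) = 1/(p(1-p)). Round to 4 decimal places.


For Bernoulli(p), Fisher information is I(p) = 1/(p*(1-p)).
p = 0.17, 1-p = 0.83.
p*(1-p) = 0.1411.
I(p) = 1/0.1411 = 7.0872

7.0872


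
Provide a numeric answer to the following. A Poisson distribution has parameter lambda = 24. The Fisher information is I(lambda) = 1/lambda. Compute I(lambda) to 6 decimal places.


Fisher information for Poisson: I(lambda) = 1/lambda.
lambda = 24.
I(lambda) = 1/24 = 0.041667

0.041667


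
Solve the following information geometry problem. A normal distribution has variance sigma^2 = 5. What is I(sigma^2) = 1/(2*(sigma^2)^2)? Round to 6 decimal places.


Fisher information for variance: I(sigma^2) = 1/(2*sigma^4).
sigma^2 = 5, so sigma^4 = 25.
I = 1/(2*25) = 1/50 = 0.020000

0.020000


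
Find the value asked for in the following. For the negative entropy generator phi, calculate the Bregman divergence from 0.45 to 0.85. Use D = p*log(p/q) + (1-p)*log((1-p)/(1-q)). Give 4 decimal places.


Bregman divergence with negative entropy generator:
D = p*log(p/q) + (1-p)*log((1-p)/(1-q)).
p = 0.45, q = 0.85.
p*log(p/q) = 0.45*log(0.45/0.85) = -0.286195.
(1-p)*log((1-p)/(1-q)) = 0.55*log(0.55/0.15) = 0.714606.
D = -0.286195 + 0.714606 = 0.4284

0.4284


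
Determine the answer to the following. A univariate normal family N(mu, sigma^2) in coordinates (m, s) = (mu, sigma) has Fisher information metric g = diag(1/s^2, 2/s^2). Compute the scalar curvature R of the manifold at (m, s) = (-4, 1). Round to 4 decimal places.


The metric has the form g = (A dm^2 + B ds^2)/s^2 with A = 1, B = 2.
Substitute u = sqrt(A/B)*m: g = B*(du^2 + ds^2)/s^2, i.e. B times the
Poincare upper half-plane metric, which has constant Gaussian curvature -1.
Scaling a 2D metric by a constant c divides the Gaussian curvature by c,
so K = -1/B = -1/(2) = -0.5000 everywhere (the point (m, s) = (-4, 1) is irrelevant:
the curvature is constant).
Scalar curvature in dimension 2: R = 2K = -2/(2) = -1.0000.

-1.0000


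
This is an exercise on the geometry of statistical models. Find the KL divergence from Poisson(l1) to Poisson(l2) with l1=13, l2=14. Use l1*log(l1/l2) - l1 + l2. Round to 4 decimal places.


KL divergence for Poisson:
KL = l1*log(l1/l2) - l1 + l2.
l1 = 13, l2 = 14.
log(13/14) = -0.074108.
l1*log(l1/l2) = 13 * -0.074108 = -0.963404.
KL = -0.963404 - 13 + 14 = 0.0366

0.0366


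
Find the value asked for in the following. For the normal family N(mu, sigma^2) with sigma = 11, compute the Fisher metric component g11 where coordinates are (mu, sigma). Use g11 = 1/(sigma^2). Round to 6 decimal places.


For the 2-parameter normal family, the Fisher metric has:
  g11 = 1/sigma^2, g22 = 2/sigma^2.
sigma = 11, sigma^2 = 121.
g11 = 0.008264

0.008264


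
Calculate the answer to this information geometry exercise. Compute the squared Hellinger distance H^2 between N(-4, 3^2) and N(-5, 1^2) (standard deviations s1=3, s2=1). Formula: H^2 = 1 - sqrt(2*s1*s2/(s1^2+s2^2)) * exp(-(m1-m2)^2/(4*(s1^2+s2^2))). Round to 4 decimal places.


Squared Hellinger distance for Gaussians:
H^2 = 1 - sqrt(2*s1*s2/(s1^2+s2^2)) * exp(-(m1-m2)^2/(4*(s1^2+s2^2))).
s1^2 = 9, s2^2 = 1, s1^2+s2^2 = 10.
sqrt(2*3*1/(10)) = 0.774597.
(m1-m2)^2 = (1)^2 = 1.
exp(-1/(4*10)) = exp(-0.025) = 0.97531.
H^2 = 1 - 0.774597*0.97531 = 0.2445

0.2445


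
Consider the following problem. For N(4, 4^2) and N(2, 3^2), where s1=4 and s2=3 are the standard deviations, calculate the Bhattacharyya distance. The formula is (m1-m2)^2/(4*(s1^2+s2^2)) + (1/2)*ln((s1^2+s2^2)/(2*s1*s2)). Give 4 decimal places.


Bhattacharyya distance between two Gaussians:
DB = (m1-m2)^2/(4*(s1^2+s2^2)) + (1/2)*ln((s1^2+s2^2)/(2*s1*s2)).
(m1-m2)^2 = (2)^2 = 4.
s1^2+s2^2 = 16 + 9 = 25.
term1 = 4/100 = 0.04.
term2 = 0.5*ln(25/24.0) = 0.020411.
DB = 0.04 + 0.020411 = 0.0604

0.0604


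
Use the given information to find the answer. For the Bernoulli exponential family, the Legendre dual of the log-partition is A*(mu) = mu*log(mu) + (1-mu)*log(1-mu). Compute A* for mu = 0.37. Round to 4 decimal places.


Legendre transform for Bernoulli:
A*(mu) = mu*log(mu) + (1-mu)*log(1-mu).
mu = 0.37, 1-mu = 0.63.
mu*log(mu) = 0.37*log(0.37) = -0.367873.
(1-mu)*log(1-mu) = 0.63*log(0.63) = -0.291082.
A* = -0.367873 + -0.291082 = -0.6590

-0.6590


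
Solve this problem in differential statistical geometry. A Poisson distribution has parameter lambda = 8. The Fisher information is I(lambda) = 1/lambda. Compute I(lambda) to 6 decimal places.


Fisher information for Poisson: I(lambda) = 1/lambda.
lambda = 8.
I(lambda) = 1/8 = 0.125000

0.125000


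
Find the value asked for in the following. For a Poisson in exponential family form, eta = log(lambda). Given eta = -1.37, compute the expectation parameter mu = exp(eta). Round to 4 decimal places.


Expectation parameter for Poisson exponential family:
mu = exp(eta).
eta = -1.37.
mu = exp(-1.37) = 0.2541

0.2541


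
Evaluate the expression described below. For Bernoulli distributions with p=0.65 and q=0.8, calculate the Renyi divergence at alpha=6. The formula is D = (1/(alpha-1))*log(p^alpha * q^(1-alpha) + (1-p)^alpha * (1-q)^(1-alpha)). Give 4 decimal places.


Renyi divergence of order alpha between Bernoulli distributions:
D = (1/(alpha-1))*log(p^alpha * q^(1-alpha) + (1-p)^alpha * (1-q)^(1-alpha)).
alpha = 6, p = 0.65, q = 0.8.
p^alpha * q^(1-alpha) = 0.65^6 * 0.8^-5 = 0.23016.
(1-p)^alpha * (1-q)^(1-alpha) = 0.35^6 * 0.2^-5 = 5.74458.
sum = 0.23016 + 5.74458 = 5.97474.
D = (1/5)*log(5.97474) = 0.3575

0.3575


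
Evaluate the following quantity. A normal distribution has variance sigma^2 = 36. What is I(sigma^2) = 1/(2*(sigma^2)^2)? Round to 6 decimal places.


Fisher information for variance: I(sigma^2) = 1/(2*sigma^4).
sigma^2 = 36, so sigma^4 = 1296.
I = 1/(2*1296) = 1/2592 = 0.000386

0.000386


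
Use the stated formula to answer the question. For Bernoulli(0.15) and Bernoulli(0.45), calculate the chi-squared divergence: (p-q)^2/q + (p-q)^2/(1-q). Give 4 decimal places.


Chi-squared divergence between Bernoulli distributions:
chi^2 = (p-q)^2/q + (p-q)^2/(1-q).
p = 0.15, q = 0.45, p-q = -0.3.
(p-q)^2 = 0.09.
term1 = 0.09/0.45 = 0.2.
term2 = 0.09/0.55 = 0.163636.
chi^2 = 0.2 + 0.163636 = 0.3636

0.3636


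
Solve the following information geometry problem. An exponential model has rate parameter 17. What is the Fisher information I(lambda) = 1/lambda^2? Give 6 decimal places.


Fisher information for exponential: I(lambda) = 1/lambda^2.
lambda = 17, lambda^2 = 289.
I = 1/289 = 0.003460

0.003460


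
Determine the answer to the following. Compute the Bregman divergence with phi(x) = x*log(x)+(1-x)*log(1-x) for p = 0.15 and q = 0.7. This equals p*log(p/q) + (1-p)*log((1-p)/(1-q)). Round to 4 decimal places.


Bregman divergence with negative entropy generator:
D = p*log(p/q) + (1-p)*log((1-p)/(1-q)).
p = 0.15, q = 0.7.
p*log(p/q) = 0.15*log(0.15/0.7) = -0.231067.
(1-p)*log((1-p)/(1-q)) = 0.85*log(0.85/0.3) = 0.885236.
D = -0.231067 + 0.885236 = 0.6542

0.6542


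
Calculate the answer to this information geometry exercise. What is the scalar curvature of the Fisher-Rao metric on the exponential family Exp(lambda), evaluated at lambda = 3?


This family has a single free parameter, so its statistical manifold
is 1-dimensional. The Riemann curvature tensor of any 1-dimensional
Riemannian manifold vanishes identically, so R = 0.

0


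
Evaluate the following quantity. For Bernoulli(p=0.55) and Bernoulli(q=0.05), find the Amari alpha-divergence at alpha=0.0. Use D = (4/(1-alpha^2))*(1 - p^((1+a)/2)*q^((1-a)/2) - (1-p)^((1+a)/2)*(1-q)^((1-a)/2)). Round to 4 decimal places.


Amari alpha-divergence:
D = (4/(1-alpha^2))*(1 - p^((1+a)/2)*q^((1-a)/2) - (1-p)^((1+a)/2)*(1-q)^((1-a)/2)).
alpha = 0.0, p = 0.55, q = 0.05.
e1 = (1+alpha)/2 = 0.5, e2 = (1-alpha)/2 = 0.5.
t1 = p^e1 * q^e2 = 0.55^0.5 * 0.05^0.5 = 0.165831.
t2 = (1-p)^e1 * (1-q)^e2 = 0.45^0.5 * 0.95^0.5 = 0.653835.
4/(1-alpha^2) = 4.0.
D = 4.0*(1 - 0.165831 - 0.653835) = 0.7213

0.7213


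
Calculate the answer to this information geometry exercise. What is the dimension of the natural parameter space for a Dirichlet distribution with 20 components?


Exponential family dimension calculation:
Dirichlet with 20 components has 20 natural parameters.

20


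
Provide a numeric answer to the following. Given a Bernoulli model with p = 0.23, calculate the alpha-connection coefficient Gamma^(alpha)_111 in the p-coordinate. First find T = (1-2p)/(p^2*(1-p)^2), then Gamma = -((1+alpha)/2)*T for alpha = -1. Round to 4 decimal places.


Skewness (Amari-Chentsov) tensor: T = (1-2p)/(p^2*(1-p)^2).
p = 0.23, 1-2p = 0.54, p^2 = 0.0529, (1-p)^2 = 0.5929.
T = 0.54/(0.0529 * 0.5929) = 17.216967.
In the p-coordinate, Gamma^(alpha) = Gamma^(0) - (alpha/2)*T with Gamma^(0) = (1/2)*g'(p) = -T/2,
so Gamma^(alpha) = -((1+alpha)/2)*T.
alpha = -1, -(1+alpha)/2 = 0.0.
Gamma = 0.0 * 17.216967 = 0.0000

0.0000


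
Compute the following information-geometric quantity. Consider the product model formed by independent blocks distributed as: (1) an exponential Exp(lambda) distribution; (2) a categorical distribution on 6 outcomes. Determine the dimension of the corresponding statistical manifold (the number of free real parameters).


The dimension of a statistical manifold equals the number of free
(independent) real parameters of the model. For a product of independent
blocks the parameter counts add.
- exponential (lambda): 1.
- categorical on 6 outcomes (probabilities sum to 1): 6-1 = 5.
Total = 1 + 5 = 6.
Dimension = 6

6


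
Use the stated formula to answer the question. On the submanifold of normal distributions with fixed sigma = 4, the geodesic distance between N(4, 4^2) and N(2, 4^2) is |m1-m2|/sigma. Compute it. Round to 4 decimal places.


On the fixed-variance normal subfamily, geodesic distance = |m1-m2|/sigma.
|4 - 2| = 2.
sigma = 4.
d = 2/4 = 0.5000

0.5000


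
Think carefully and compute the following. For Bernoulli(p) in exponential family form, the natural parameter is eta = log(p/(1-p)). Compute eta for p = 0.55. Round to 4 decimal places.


Natural parameter for Bernoulli: eta = log(p/(1-p)).
p = 0.55, 1-p = 0.45.
p/(1-p) = 1.222222.
eta = log(1.222222) = 0.2007

0.2007


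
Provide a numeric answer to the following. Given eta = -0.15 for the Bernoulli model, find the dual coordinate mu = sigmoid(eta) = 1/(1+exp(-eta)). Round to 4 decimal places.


Dual coordinate (expectation parameter) for Bernoulli:
mu = 1/(1+exp(-eta)).
eta = -0.15.
exp(-eta) = exp(0.15) = 1.161834.
mu = 1/(1+1.161834) = 0.4626

0.4626


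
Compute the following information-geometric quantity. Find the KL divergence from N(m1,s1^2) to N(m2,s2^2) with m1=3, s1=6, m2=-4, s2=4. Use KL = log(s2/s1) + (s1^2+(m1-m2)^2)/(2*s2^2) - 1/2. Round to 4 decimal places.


KL divergence between normal distributions:
KL = log(s2/s1) + (s1^2 + (m1-m2)^2)/(2*s2^2) - 1/2.
log(4/6) = -0.405465.
(6^2 + (3--4)^2)/(2*4^2) = (36 + 49)/32 = 2.65625.
KL = -0.405465 + 2.65625 - 0.5 = 1.7508

1.7508


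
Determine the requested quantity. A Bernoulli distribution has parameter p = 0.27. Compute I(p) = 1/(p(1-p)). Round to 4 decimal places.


For Bernoulli(p), Fisher information is I(p) = 1/(p*(1-p)).
p = 0.27, 1-p = 0.73.
p*(1-p) = 0.1971.
I(p) = 1/0.1971 = 5.0736

5.0736


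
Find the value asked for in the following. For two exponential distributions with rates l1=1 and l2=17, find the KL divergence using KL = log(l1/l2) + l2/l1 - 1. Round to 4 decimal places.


KL divergence for exponential family:
KL = log(l1/l2) + l2/l1 - 1.
log(1/17) = -2.833213.
17/1 = 17.0.
KL = -2.833213 + 17.0 - 1 = 13.1668

13.1668


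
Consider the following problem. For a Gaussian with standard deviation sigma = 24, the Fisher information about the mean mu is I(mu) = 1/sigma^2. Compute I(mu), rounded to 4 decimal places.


The Fisher information for the mean of a normal distribution is I(mu) = 1/sigma^2.
sigma = 24, so sigma^2 = 576.
I(mu) = 1/576 = 0.0017

0.0017


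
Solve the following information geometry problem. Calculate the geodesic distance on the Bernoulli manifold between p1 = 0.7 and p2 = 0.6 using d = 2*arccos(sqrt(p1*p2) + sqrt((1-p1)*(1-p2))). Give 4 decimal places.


Geodesic distance on Bernoulli manifold:
d(p1,p2) = 2*arccos(sqrt(p1*p2) + sqrt((1-p1)*(1-p2))).
sqrt(p1*p2) = sqrt(0.7*0.6) = 0.648074.
sqrt((1-p1)*(1-p2)) = sqrt(0.3*0.4) = 0.34641.
arg = 0.648074 + 0.34641 = 0.994484.
d = 2*arccos(0.994484) = 0.2102

0.2102


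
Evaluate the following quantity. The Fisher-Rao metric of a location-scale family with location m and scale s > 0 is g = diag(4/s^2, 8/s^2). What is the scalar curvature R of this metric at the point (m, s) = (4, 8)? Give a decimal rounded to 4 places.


The metric has the form g = (A dm^2 + B ds^2)/s^2 with A = 4, B = 8.
Substitute u = sqrt(A/B)*m: g = B*(du^2 + ds^2)/s^2, i.e. B times the
Poincare upper half-plane metric, which has constant Gaussian curvature -1.
Scaling a 2D metric by a constant c divides the Gaussian curvature by c,
so K = -1/B = -1/(8) = -0.1250 everywhere (the point (m, s) = (4, 8) is irrelevant:
the curvature is constant).
Scalar curvature in dimension 2: R = 2K = -2/(8) = -0.2500.

-0.2500


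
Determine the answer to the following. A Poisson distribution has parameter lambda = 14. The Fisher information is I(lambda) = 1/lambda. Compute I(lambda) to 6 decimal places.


Fisher information for Poisson: I(lambda) = 1/lambda.
lambda = 14.
I(lambda) = 1/14 = 0.071429

0.071429


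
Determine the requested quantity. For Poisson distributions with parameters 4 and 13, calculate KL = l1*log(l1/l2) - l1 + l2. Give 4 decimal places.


KL divergence for Poisson:
KL = l1*log(l1/l2) - l1 + l2.
l1 = 4, l2 = 13.
log(4/13) = -1.178655.
l1*log(l1/l2) = 4 * -1.178655 = -4.71462.
KL = -4.71462 - 4 + 13 = 4.2854

4.2854


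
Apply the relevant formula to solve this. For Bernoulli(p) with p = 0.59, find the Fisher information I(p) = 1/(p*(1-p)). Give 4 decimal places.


For Bernoulli(p), Fisher information is I(p) = 1/(p*(1-p)).
p = 0.59, 1-p = 0.41.
p*(1-p) = 0.2419.
I(p) = 1/0.2419 = 4.1339

4.1339


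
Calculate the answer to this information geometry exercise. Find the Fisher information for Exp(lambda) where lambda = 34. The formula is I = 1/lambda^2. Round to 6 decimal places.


Fisher information for exponential: I(lambda) = 1/lambda^2.
lambda = 34, lambda^2 = 1156.
I = 1/1156 = 0.000865

0.000865


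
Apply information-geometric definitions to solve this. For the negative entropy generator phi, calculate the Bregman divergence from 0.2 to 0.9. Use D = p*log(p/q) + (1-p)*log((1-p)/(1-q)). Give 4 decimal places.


Bregman divergence with negative entropy generator:
D = p*log(p/q) + (1-p)*log((1-p)/(1-q)).
p = 0.2, q = 0.9.
p*log(p/q) = 0.2*log(0.2/0.9) = -0.300815.
(1-p)*log((1-p)/(1-q)) = 0.8*log(0.8/0.1) = 1.663553.
D = -0.300815 + 1.663553 = 1.3627

1.3627


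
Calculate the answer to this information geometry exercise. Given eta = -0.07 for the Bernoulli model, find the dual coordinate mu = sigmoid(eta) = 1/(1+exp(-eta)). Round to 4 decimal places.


Dual coordinate (expectation parameter) for Bernoulli:
mu = 1/(1+exp(-eta)).
eta = -0.07.
exp(-eta) = exp(0.07) = 1.072508.
mu = 1/(1+1.072508) = 0.4825

0.4825


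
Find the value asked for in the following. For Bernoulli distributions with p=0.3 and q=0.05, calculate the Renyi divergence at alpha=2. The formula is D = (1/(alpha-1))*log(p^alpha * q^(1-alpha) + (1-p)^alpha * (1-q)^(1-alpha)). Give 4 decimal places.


Renyi divergence of order alpha between Bernoulli distributions:
D = (1/(alpha-1))*log(p^alpha * q^(1-alpha) + (1-p)^alpha * (1-q)^(1-alpha)).
alpha = 2, p = 0.3, q = 0.05.
p^alpha * q^(1-alpha) = 0.3^2 * 0.05^-1 = 1.8.
(1-p)^alpha * (1-q)^(1-alpha) = 0.7^2 * 0.95^-1 = 0.515789.
sum = 1.8 + 0.515789 = 2.315789.
D = (1/1)*log(2.315789) = 0.8398

0.8398


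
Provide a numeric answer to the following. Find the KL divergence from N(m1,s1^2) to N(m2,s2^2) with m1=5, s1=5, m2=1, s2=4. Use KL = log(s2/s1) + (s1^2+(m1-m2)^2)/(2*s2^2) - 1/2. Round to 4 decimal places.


KL divergence between normal distributions:
KL = log(s2/s1) + (s1^2 + (m1-m2)^2)/(2*s2^2) - 1/2.
log(4/5) = -0.223144.
(5^2 + (5-1)^2)/(2*4^2) = (25 + 16)/32 = 1.28125.
KL = -0.223144 + 1.28125 - 0.5 = 0.5581

0.5581


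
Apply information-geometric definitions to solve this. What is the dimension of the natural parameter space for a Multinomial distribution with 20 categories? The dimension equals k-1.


Exponential family dimension calculation:
For Multinomial with k=20 categories, dim = k-1 = 19.

19


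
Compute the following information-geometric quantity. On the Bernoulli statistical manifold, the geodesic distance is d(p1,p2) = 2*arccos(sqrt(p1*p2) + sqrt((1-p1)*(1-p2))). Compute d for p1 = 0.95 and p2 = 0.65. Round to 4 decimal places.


Geodesic distance on Bernoulli manifold:
d(p1,p2) = 2*arccos(sqrt(p1*p2) + sqrt((1-p1)*(1-p2))).
sqrt(p1*p2) = sqrt(0.95*0.65) = 0.785812.
sqrt((1-p1)*(1-p2)) = sqrt(0.05*0.35) = 0.132288.
arg = 0.785812 + 0.132288 = 0.918099.
d = 2*arccos(0.918099) = 0.8151

0.8151


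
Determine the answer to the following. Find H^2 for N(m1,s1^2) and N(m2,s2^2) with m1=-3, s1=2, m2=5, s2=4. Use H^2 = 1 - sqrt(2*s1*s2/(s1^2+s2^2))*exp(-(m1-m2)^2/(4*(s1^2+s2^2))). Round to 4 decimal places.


Squared Hellinger distance for Gaussians:
H^2 = 1 - sqrt(2*s1*s2/(s1^2+s2^2)) * exp(-(m1-m2)^2/(4*(s1^2+s2^2))).
s1^2 = 4, s2^2 = 16, s1^2+s2^2 = 20.
sqrt(2*2*4/(20)) = 0.894427.
(m1-m2)^2 = (-8)^2 = 64.
exp(-64/(4*20)) = exp(-0.8) = 0.449329.
H^2 = 1 - 0.894427*0.449329 = 0.5981

0.5981


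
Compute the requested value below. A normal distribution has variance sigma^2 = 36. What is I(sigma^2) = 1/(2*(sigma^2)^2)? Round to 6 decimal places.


Fisher information for variance: I(sigma^2) = 1/(2*sigma^4).
sigma^2 = 36, so sigma^4 = 1296.
I = 1/(2*1296) = 1/2592 = 0.000386

0.000386


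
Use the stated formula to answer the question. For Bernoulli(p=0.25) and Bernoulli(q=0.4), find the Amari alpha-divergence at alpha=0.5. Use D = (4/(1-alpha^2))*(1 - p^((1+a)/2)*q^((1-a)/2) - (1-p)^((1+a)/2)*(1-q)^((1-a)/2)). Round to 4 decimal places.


Amari alpha-divergence:
D = (4/(1-alpha^2))*(1 - p^((1+a)/2)*q^((1-a)/2) - (1-p)^((1+a)/2)*(1-q)^((1-a)/2)).
alpha = 0.5, p = 0.25, q = 0.4.
e1 = (1+alpha)/2 = 0.75, e2 = (1-alpha)/2 = 0.25.
t1 = p^e1 * q^e2 = 0.25^0.75 * 0.4^0.25 = 0.281171.
t2 = (1-p)^e1 * (1-q)^e2 = 0.75^0.75 * 0.6^0.25 = 0.709306.
4/(1-alpha^2) = 5.333333.
D = 5.333333*(1 - 0.281171 - 0.709306) = 0.0508

0.0508


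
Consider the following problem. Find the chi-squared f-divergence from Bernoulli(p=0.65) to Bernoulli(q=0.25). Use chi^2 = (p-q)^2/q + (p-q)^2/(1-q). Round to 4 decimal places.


Chi-squared divergence between Bernoulli distributions:
chi^2 = (p-q)^2/q + (p-q)^2/(1-q).
p = 0.65, q = 0.25, p-q = 0.4.
(p-q)^2 = 0.16.
term1 = 0.16/0.25 = 0.64.
term2 = 0.16/0.75 = 0.213333.
chi^2 = 0.64 + 0.213333 = 0.8533

0.8533


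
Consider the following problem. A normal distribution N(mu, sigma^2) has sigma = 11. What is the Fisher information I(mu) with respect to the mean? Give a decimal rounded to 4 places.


The Fisher information for the mean of a normal distribution is I(mu) = 1/sigma^2.
sigma = 11, so sigma^2 = 121.
I(mu) = 1/121 = 0.0083

0.0083


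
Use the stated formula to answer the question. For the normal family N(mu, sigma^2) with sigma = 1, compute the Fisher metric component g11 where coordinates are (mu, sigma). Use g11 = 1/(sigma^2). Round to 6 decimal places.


For the 2-parameter normal family, the Fisher metric has:
  g11 = 1/sigma^2, g22 = 2/sigma^2.
sigma = 1, sigma^2 = 1.
g11 = 1.000000

1.000000


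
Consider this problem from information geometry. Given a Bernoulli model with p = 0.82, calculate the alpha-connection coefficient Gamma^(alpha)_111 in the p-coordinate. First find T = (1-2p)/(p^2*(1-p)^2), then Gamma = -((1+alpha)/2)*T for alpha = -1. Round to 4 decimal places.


Skewness (Amari-Chentsov) tensor: T = (1-2p)/(p^2*(1-p)^2).
p = 0.82, 1-2p = -0.64, p^2 = 0.6724, (1-p)^2 = 0.0324.
T = -0.64/(0.6724 * 0.0324) = -29.376988.
In the p-coordinate, Gamma^(alpha) = Gamma^(0) - (alpha/2)*T with Gamma^(0) = (1/2)*g'(p) = -T/2,
so Gamma^(alpha) = -((1+alpha)/2)*T.
alpha = -1, -(1+alpha)/2 = 0.0.
Gamma = 0.0 * -29.376988 = 0.0000

0.0000
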